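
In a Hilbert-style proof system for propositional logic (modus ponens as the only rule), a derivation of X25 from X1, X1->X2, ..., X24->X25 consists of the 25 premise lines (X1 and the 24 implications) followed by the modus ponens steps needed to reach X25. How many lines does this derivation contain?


We have 25 premise lines: X1 and 24 implications.
Each implication is detached once by MP, giving 24 MP lines.
25 premise lines + 24 MP lines = 49 total lines.

49


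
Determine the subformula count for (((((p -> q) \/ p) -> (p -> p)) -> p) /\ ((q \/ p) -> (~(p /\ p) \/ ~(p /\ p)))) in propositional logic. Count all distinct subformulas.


Formula: (((((p -> q) \/ p) -> (p -> p)) -> p) /\ ((q \/ p) -> (~(p /\ p) \/ ~(p /\ p))))
Subformulas found:
  1. q
  2. p
  3. (q \/ p)
  4. (p -> p)
  5. (p /\ p)
  6. (p -> q)
  7. ~(p /\ p)
  8. ((p -> q) \/ p)
  9. (~(p /\ p) \/ ~(p /\ p))
  10. (((p -> q) \/ p) -> (p -> p))
  11. ((((p -> q) \/ p) -> (p -> p)) -> p)
  12. ((q \/ p) -> (~(p /\ p) \/ ~(p /\ p)))
  13. (((((p -> q) \/ p) -> (p -> p)) -> p) /\ ((q \/ p) -> (~(p /\ p) \/ ~(p /\ p))))
Total distinct subformulas = 13

13


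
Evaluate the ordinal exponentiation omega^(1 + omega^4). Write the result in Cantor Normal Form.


omega^(1 + omega^4):
In ordinal addition a term is absorbed by a following term of strictly larger exponent: 0 < 4, so 1 + omega^4 = omega^4.
omega raised to a CNF ordinal is a single CNF term: Result = omega^(omega^4)

omega^(omega^4)


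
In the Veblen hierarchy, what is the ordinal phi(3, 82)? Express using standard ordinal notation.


phi(3, 82):
phi(3, beta) = eta_beta (the beta-th eta number, fixed point of zeta).
phi(3, 82) = eta_82

eta_82


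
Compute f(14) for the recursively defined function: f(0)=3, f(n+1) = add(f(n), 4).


f(0) = 3
f(1) = add(f(0), 4) = add(3, 4) = 7
f(2) = add(f(1), 4) = add(7, 4) = 11
f(3) = add(f(2), 4) = add(11, 4) = 15
f(4) = add(f(3), 4) = add(15, 4) = 19
f(5) = add(f(4), 4) = add(19, 4) = 23
f(6) = add(f(5), 4) = add(23, 4) = 27
f(7) = add(f(6), 4) = add(27, 4) = 31
f(8) = add(f(7), 4) = add(31, 4) = 35
f(9) = add(f(8), 4) = add(35, 4) = 39
f(10) = add(f(9), 4) = add(39, 4) = 43
f(11) = add(f(10), 4) = add(43, 4) = 47
f(12) = add(f(11), 4) = add(47, 4) = 51
f(13) = add(f(12), 4) = add(51, 4) = 55
f(14) = add(f(13), 4) = add(55, 4) = 59


59


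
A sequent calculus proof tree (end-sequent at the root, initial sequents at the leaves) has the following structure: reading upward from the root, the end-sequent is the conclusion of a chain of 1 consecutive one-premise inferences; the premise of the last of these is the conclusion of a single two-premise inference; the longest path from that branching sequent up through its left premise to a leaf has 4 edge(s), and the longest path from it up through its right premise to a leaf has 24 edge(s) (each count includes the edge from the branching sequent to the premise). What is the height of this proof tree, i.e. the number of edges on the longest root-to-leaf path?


Longest path through the left premise: 4 edges (measured from the branching sequent)
Longest path through the right premise: 24 edges
Height of the subtree rooted at the branching sequent: max(4, 24) = 24
The branching sequent sits 1 edges above the root (the chain of one-premise inferences), so height = 24 + 1 = 25

25


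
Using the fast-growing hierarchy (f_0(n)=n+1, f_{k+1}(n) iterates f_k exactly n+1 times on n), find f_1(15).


f_1(15) = f_0^16(15)
f_0 adds 1 each time, applied 16 times.
f_1(15) = 15 + 16 = 31

31


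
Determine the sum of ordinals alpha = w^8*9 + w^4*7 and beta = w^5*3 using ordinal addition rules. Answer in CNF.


Ordinal addition (w^8*9 + w^4*7) + w^5*3:
alpha's leading term has exponent 8 > beta's exponent 5, so it survives.
alpha's tail term has exponent 4 < beta's exponent 5, so it is absorbed by beta.
In ordinal addition, any term followed by a strictly larger-exponent term is absorbed.
Result = w^8*9 + w^5*3

w^8*9 + w^5*3


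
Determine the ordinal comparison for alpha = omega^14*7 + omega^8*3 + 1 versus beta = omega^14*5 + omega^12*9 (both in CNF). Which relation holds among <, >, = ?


Compare term by term from highest exponent:
alpha = omega^14*7 + omega^8*3 + 1
beta = omega^14*5 + omega^12*9
Term 1: alpha has omega^14*7, beta has omega^14*5
Term 2: alpha has omega^8*3, beta has omega^12*9
Term 3: alpha has omega^0*1, beta has omega^0*0
Result: alpha > beta

alpha > beta


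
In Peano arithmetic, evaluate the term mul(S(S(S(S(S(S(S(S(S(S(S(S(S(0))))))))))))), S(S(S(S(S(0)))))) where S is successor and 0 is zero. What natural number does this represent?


mul(S^13(0), S^5(0)):
S^13(0) = 13
S^5(0) = 5
13 * 5 = 65

65


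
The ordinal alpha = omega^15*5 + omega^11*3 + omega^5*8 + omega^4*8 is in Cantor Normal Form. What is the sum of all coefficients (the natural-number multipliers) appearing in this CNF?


CNF: omega^15*5 + omega^11*3 + omega^5*8 + omega^4*8
Coefficients: 5 + 3 + 8 + 8 = 24

24


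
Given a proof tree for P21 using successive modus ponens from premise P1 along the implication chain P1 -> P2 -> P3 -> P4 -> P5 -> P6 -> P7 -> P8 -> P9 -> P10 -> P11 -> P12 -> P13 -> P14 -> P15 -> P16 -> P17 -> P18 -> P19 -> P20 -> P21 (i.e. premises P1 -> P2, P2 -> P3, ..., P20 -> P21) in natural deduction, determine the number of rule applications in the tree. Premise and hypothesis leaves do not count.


We have a chain: P1 -> P2 -> P3 -> P4 -> P5 -> P6 -> P7 -> P8 -> P9 -> P10 -> P11 -> P12 -> P13 -> P14 -> P15 -> P16 -> P17 -> P18 -> P19 -> P20 -> P21.
Each modus ponens application produces the next variable.
The chain has 21 propositions, so 21-1 = 20 modus ponens steps.
Total inference nodes = 20

20


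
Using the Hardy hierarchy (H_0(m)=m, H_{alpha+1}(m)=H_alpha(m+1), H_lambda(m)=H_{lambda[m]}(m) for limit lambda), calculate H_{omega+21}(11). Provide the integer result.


H_{omega+21}(11):
Unwind the 21 successor steps: H_{omega+21}(11) = H_omega(11+21) = H_omega(32).
H_omega(m) = H_m(m) = m + m = 2m.
Result = 2 * 32 = 64

64


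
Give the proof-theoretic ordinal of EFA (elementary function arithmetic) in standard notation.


The proof-theoretic ordinal of EFA (elementary function arithmetic) is a standard result in ordinal analysis.
This ordinal is the supremum of order types of primitive recursive well-orderings
that the theory can prove to be well-ordered.
For EFA (elementary function arithmetic), the proof-theoretic ordinal is omega^3.

omega^3


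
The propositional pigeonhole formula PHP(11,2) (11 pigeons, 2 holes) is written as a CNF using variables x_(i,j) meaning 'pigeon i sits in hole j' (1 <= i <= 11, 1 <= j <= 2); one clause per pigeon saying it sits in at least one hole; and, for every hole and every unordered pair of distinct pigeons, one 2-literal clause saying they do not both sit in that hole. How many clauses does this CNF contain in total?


PHP(11,2): 11 pigeons, 2 holes, 11*2 = 22 variables.
- pigeon clauses: one per pigeon -> 11 clauses
- hole clauses: 2 holes * C(11,2) = 2 * 55 -> 110 clauses
Total clauses = 11 + 110 = 121

121


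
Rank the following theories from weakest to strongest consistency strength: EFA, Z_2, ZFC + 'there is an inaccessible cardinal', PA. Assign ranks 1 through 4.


Ordering by consistency strength:
1. EFA
2. PA
3. Z_2
4. ZFC + 'there is an inaccessible cardinal'


EFA=1, Z_2=3, ZFC + 'there is an inaccessible cardinal'=4, PA=2


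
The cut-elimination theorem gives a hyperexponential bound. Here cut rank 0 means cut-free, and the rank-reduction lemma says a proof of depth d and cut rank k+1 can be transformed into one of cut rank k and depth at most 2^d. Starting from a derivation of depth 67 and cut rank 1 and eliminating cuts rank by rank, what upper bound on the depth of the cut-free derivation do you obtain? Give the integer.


Each rank reduction sends depth d to at most 2^d; cut rank r needs r reductions.
2_0(67) = 67
2_1(67) = 2^67 = 147573952589676412928
Cut-free depth bound = 147573952589676412928

147573952589676412928


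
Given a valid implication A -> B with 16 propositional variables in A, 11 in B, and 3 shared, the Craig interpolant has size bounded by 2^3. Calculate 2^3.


Shared atoms = 3
Craig interpolant size bound = 2^3
= 8

8


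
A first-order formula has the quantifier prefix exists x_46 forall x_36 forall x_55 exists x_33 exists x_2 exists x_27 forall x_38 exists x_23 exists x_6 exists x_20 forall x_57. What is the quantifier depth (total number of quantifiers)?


Quantifier prefix has 11 quantifier symbols.
Quantifier depth = 11

11


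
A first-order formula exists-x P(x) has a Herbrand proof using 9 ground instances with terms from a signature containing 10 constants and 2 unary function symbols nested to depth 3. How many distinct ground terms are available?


Herbrand terms by depth:
Depth 0: 10 constants
Depth 1: 20 new terms (running total: 30)
Depth 2: 40 new terms (running total: 70)
Depth 3: 80 new terms (running total: 150)
Total distinct ground terms = 150

150


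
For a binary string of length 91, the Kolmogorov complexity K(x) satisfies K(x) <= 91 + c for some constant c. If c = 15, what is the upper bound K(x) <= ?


K(x) <= |x| + c = 91 + 15 = 106

106


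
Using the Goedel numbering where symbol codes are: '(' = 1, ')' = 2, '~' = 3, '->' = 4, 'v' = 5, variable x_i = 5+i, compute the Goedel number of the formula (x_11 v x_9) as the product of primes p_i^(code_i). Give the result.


Formula: (x_11 v x_9)
Symbol codes: [1, 16, 5, 14, 2]
Primes: [2, 3, 5, 7, 11]
p_1^1 = 2^1 = 2
p_2^16 = 3^16 = 43046721
p_3^5 = 5^5 = 3125
p_4^14 = 7^14 = 678223072849
p_5^2 = 11^2 = 121
Product = 22078930040724518460056250

22078930040724518460056250


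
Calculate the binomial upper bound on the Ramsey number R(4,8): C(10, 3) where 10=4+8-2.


R(4,8) <= C(4+8-2, 4-1) = C(10, 3)
C(10, 3) = 10! / (3! * 7!)
= 120

120


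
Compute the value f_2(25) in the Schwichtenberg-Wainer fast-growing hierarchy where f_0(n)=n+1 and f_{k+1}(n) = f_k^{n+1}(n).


f_2(25) = f_1^26(25)
f_1(m) = 2m + 1.
Iterating: f_1^k(n) = 2^k*(n+1) - 1.
f_2(25) = 2^26*(25+1) - 1 = 67108864*26 - 1 = 1744830463

1744830463


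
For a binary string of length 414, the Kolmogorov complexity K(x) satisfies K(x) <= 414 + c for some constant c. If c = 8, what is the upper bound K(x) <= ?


K(x) <= |x| + c = 414 + 8 = 422

422


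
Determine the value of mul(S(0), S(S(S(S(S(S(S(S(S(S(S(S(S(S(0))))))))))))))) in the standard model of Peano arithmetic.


mul(S^1(0), S^14(0)):
S^1(0) = 1
S^14(0) = 14
1 * 14 = 14

14


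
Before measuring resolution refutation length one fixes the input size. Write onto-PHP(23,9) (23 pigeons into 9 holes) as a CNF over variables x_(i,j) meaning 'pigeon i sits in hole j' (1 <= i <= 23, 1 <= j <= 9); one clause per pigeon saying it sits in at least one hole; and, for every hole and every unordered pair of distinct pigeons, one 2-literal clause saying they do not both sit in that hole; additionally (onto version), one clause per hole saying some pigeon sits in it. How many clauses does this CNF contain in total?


onto-PHP(23,9): 23 pigeons, 9 holes, 23*9 = 207 variables.
- pigeon clauses: one per pigeon -> 23 clauses
- hole clauses: 9 holes * C(23,2) = 9 * 253 -> 2277 clauses
- onto clauses: one per hole -> 9 clauses
Total clauses = 23 + 2277 + 9 = 2309

2309


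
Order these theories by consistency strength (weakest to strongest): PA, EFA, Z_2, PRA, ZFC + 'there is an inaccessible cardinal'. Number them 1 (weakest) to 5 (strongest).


Ordering by consistency strength:
1. EFA
2. PRA
3. PA
4. Z_2
5. ZFC + 'there is an inaccessible cardinal'


PA=3, EFA=1, Z_2=4, PRA=2, ZFC + 'there is an inaccessible cardinal'=5


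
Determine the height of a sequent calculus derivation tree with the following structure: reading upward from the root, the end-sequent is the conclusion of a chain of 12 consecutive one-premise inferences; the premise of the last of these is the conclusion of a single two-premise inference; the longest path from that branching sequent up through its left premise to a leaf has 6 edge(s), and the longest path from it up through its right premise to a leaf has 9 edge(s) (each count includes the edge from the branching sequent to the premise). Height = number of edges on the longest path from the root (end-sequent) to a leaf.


Longest path through the left premise: 6 edges (measured from the branching sequent)
Longest path through the right premise: 9 edges
Height of the subtree rooted at the branching sequent: max(6, 9) = 9
The branching sequent sits 12 edges above the root (the chain of one-premise inferences), so height = 9 + 12 = 21

21


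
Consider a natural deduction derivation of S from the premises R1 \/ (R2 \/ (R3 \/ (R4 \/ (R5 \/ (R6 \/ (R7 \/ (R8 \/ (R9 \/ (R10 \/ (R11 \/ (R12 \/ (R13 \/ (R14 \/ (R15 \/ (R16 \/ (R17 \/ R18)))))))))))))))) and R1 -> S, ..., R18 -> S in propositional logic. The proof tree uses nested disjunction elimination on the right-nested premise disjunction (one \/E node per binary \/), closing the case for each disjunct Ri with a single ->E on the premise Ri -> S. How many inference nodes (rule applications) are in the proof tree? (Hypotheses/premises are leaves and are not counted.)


The premise R1 \/ (R2 \/ (R3 \/ (R4 \/ (R5 \/ (R6 \/ (R7 \/ (R8 \/ (R9 \/ (R10 \/ (R11 \/ (R12 \/ (R13 \/ (R14 \/ (R15 \/ (R16 \/ (R17 \/ R18)))))))))))))))) contains 18 disjuncts, hence 17 binary \/ connectives.
- Each binary \/ is eliminated once: 17 \/E nodes.
- Each of the 18 cases Ri derives S by one ->E with Ri -> S: 18 ->E nodes.
Total = 17 + 18 = 35

35


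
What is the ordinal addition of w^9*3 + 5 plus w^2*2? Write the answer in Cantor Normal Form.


Ordinal addition (w^9*3 + 5) + w^2*2:
alpha's leading term has exponent 9 > beta's exponent 2, so it survives.
alpha's tail term has exponent 0 < beta's exponent 2, so it is absorbed by beta.
In ordinal addition, any term followed by a strictly larger-exponent term is absorbed.
Result = w^9*3 + w^2*2

w^9*3 + w^2*2


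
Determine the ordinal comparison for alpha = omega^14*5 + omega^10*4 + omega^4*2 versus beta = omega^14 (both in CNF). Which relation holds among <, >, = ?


Compare term by term from highest exponent:
alpha = omega^14*5 + omega^10*4 + omega^4*2
beta = omega^14
Term 1: alpha has omega^14*5, beta has omega^14*1
Term 2: alpha has omega^10*4, beta has omega^0*0
Term 3: alpha has omega^4*2, beta has omega^0*0
Result: alpha > beta

alpha > beta


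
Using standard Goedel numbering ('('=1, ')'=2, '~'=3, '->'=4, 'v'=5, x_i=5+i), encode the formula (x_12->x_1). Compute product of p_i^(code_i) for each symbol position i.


Formula: (x_12->x_1)
Symbol codes: [1, 17, 4, 6, 2]
Primes: [2, 3, 5, 7, 11]
p_1^1 = 2^1 = 2
p_2^17 = 3^17 = 129140163
p_3^4 = 5^4 = 625
p_4^6 = 7^6 = 117649
p_5^2 = 11^2 = 121
Product = 2297973169314033750

2297973169314033750


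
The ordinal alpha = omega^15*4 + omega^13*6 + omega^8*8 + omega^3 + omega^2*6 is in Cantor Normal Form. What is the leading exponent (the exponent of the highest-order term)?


CNF: omega^15*4 + omega^13*6 + omega^8*8 + omega^3 + omega^2*6
The leading term is omega^15*4, which has exponent 15.

15


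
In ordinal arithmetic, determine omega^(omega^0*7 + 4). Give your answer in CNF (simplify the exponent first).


omega^(omega^0*7 + 4):
omega^0 = 1, so the exponent is 7 + 4 = 11 (finite ordinal addition).
Result = omega^11, already a single CNF term.

omega^11


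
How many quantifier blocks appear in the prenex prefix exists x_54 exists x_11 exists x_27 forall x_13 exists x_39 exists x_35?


Alternations = 2.
Blocks = alternations + 1 = 3

3


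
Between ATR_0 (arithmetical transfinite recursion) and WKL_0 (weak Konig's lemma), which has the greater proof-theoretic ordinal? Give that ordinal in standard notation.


Proof-theoretic ordinal of ATR_0 (arithmetical transfinite recursion): Gamma_0
Proof-theoretic ordinal of WKL_0 (weak Konig's lemma): omega^omega
Comparing: omega^omega < Gamma_0.
The larger ordinal is Gamma_0 (from ATR_0 (arithmetical transfinite recursion)).

Gamma_0


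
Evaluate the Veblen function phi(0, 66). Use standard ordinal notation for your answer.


phi(0, 66):
phi(0, beta) = omega^beta by definition.
phi(0, 66) = omega^66

omega^66


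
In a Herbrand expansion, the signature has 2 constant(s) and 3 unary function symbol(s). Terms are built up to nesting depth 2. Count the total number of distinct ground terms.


Herbrand terms by depth:
Depth 0: 2 constants
Depth 1: 6 new terms (running total: 8)
Depth 2: 18 new terms (running total: 26)
Total distinct ground terms = 26

26


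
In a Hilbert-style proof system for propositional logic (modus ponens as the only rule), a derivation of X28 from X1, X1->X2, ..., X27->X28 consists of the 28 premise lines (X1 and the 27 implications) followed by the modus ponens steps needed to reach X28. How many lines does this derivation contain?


We have 28 premise lines: X1 and 27 implications.
Each implication is detached once by MP, giving 27 MP lines.
28 premise lines + 27 MP lines = 55 total lines.

55


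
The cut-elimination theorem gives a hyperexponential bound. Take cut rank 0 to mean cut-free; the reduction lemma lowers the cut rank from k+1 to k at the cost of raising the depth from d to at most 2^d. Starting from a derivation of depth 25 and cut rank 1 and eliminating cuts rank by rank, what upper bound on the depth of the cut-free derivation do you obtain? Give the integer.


Each rank reduction sends depth d to at most 2^d; cut rank r needs r reductions.
2_0(25) = 25
2_1(25) = 2^25 = 33554432
Cut-free depth bound = 33554432

33554432


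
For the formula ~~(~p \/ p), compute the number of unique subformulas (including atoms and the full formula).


Formula: ~~(~p \/ p)
Subformulas found:
  1. p
  2. ~p
  3. (~p \/ p)
  4. ~(~p \/ p)
  5. ~~(~p \/ p)
Total distinct subformulas = 5

5


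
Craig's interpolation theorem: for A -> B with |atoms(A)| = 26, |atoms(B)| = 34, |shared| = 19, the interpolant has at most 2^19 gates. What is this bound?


Shared atoms = 19
Craig interpolant size bound = 2^19
= 524288

524288


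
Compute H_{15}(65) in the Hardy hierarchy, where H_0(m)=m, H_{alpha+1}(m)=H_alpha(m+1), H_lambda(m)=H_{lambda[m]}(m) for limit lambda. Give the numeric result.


H_15(65):
For finite ordinals k, H_k(n) = n + k (each successor step adds 1).
H_15(65) = 65 + 15 = 80

80


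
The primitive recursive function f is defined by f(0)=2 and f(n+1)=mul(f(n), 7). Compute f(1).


f(0) = 2
f(1) = mul(f(0), 7) = mul(2, 7) = 14


14


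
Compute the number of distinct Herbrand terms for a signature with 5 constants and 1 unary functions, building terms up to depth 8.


Herbrand terms by depth:
Depth 0: 5 constants
Depth 1: 5 new terms (running total: 10)
Depth 2: 5 new terms (running total: 15)
Depth 3: 5 new terms (running total: 20)
Depth 4: 5 new terms (running total: 25)
Depth 5: 5 new terms (running total: 30)
Depth 6: 5 new terms (running total: 35)
Depth 7: 5 new terms (running total: 40)
Depth 8: 5 new terms (running total: 45)
Total distinct ground terms = 45

45


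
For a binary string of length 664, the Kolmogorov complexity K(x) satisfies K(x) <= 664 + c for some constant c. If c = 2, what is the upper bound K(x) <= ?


K(x) <= |x| + c = 664 + 2 = 666

666


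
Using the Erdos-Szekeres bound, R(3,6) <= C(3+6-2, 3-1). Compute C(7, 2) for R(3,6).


R(3,6) <= C(3+6-2, 3-1) = C(7, 2)
C(7, 2) = 7! / (2! * 5!)
= 21

21


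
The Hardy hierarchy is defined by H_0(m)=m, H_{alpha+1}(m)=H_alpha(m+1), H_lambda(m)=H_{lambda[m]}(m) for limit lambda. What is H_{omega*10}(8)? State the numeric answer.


H_{omega*10}(8):
For the Hardy hierarchy, H_{omega*k}(n) = 2^k * n.
2^10 = 1024.
1024 * 8 = 8192

8192


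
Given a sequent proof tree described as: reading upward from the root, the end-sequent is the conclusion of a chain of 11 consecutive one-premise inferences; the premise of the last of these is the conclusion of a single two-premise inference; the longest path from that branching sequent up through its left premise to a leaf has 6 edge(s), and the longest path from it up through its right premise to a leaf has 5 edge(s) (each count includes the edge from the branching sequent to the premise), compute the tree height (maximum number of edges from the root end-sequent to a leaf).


Longest path through the left premise: 6 edges (measured from the branching sequent)
Longest path through the right premise: 5 edges
Height of the subtree rooted at the branching sequent: max(6, 5) = 6
The branching sequent sits 11 edges above the root (the chain of one-premise inferences), so height = 6 + 11 = 17

17


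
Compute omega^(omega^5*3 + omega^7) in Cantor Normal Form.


omega^(omega^5*3 + omega^7):
In ordinal addition a term is absorbed by a following term of strictly larger exponent: 5 < 7, so omega^5*3 + omega^7 = omega^7.
omega raised to a CNF ordinal is a single CNF term: Result = omega^(omega^7)

omega^(omega^7)


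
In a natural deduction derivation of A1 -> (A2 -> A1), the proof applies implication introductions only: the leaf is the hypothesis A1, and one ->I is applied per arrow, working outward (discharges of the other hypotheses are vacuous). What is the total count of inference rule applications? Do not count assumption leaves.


The formula has 2 arrows (->); its innermost consequent A1 is one of the antecedents,
so the proof starts from the hypothesis leaf A1 (not a rule application) and closes one arrow per ->I.
Building A1 -> (A2 -> A1) therefore takes 2 nested implication introductions.
Total inference nodes = 2

2


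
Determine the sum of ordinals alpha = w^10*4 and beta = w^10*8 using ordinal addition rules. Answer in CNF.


Ordinal addition w^10*4 + w^10*8:
Both terms have the same exponent 10.
w^e*c + w^e*d = w^e*(c+d).
Result = w^10*(4+8) = w^10*12

w^10*12


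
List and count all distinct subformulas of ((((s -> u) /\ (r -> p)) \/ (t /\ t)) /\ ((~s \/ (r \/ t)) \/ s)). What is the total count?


Formula: ((((s -> u) /\ (r -> p)) \/ (t /\ t)) /\ ((~s \/ (r \/ t)) \/ s))
Subformulas found:
  1. u
  2. s
  3. r
  4. p
  5. t
  6. ~s
  7. (r \/ t)
  8. (s -> u)
  9. (r -> p)
  10. (t /\ t)
  11. (~s \/ (r \/ t))
  12. ((s -> u) /\ (r -> p))
  13. ((~s \/ (r \/ t)) \/ s)
  14. (((s -> u) /\ (r -> p)) \/ (t /\ t))
  15. ((((s -> u) /\ (r -> p)) \/ (t /\ t)) /\ ((~s \/ (r \/ t)) \/ s))
Total distinct subformulas = 15

15


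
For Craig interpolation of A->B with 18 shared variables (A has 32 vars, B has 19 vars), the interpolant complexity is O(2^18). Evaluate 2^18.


Shared atoms = 18
Craig interpolant size bound = 2^18
= 262144

262144


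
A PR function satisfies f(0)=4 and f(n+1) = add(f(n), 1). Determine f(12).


f(0) = 4
f(1) = add(f(0), 1) = add(4, 1) = 5
f(2) = add(f(1), 1) = add(5, 1) = 6
f(3) = add(f(2), 1) = add(6, 1) = 7
f(4) = add(f(3), 1) = add(7, 1) = 8
f(5) = add(f(4), 1) = add(8, 1) = 9
f(6) = add(f(5), 1) = add(9, 1) = 10
f(7) = add(f(6), 1) = add(10, 1) = 11
f(8) = add(f(7), 1) = add(11, 1) = 12
f(9) = add(f(8), 1) = add(12, 1) = 13
f(10) = add(f(9), 1) = add(13, 1) = 14
f(11) = add(f(10), 1) = add(14, 1) = 15
f(12) = add(f(11), 1) = add(15, 1) = 16


16


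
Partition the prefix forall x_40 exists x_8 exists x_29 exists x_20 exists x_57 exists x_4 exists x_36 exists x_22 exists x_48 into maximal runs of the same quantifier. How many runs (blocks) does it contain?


Alternations = 1.
Blocks = alternations + 1 = 2

2


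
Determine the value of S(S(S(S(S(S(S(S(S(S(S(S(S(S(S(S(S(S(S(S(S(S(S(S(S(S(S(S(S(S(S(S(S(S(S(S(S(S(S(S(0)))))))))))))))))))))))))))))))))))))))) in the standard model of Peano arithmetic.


Counting successors applied to 0:
40 applications of S to 0 = 40

40


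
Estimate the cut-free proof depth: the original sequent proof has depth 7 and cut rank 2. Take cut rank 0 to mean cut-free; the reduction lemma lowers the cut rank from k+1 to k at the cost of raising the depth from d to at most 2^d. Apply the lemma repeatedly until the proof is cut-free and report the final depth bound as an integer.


Each rank reduction sends depth d to at most 2^d; cut rank r needs r reductions.
2_0(7) = 7
2_1(7) = 2^7 = 128
2_2(7) = 2^128 = 340282366920938463463374607431768211456
Cut-free depth bound = 340282366920938463463374607431768211456

340282366920938463463374607431768211456


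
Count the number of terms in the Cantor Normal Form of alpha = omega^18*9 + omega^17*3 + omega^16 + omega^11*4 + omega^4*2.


CNF: omega^18*9 + omega^17*3 + omega^16 + omega^11*4 + omega^4*2
Count the summands separated by '+':
  term 1: omega^18*9
  term 2: omega^17*3
  term 3: omega^16
  term 4: omega^11*4
  term 5: omega^4*2
Total terms = 5

5


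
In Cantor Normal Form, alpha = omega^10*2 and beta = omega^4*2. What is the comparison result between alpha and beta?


Compare term by term from highest exponent:
alpha = omega^10*2
beta = omega^4*2
Term 1: alpha has omega^10*2, beta has omega^4*2
Result: alpha > beta

alpha > beta


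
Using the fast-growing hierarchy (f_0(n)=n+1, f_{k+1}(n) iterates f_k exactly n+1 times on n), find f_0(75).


f_0(75) = 75 + 1 = 76

76


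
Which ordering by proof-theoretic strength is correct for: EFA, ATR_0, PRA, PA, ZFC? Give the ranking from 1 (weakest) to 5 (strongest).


Ordering by consistency strength:
1. EFA
2. PRA
3. PA
4. ATR_0
5. ZFC


EFA=1, ATR_0=4, PRA=2, PA=3, ZFC=5


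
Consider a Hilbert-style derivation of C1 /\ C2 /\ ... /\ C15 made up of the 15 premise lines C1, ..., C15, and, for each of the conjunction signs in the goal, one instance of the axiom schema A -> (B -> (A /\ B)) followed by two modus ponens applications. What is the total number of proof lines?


Conjoining 15 premises:
- 15 premise lines
- the goal has 14 conjunction signs; each costs 1 axiom instance + 2 MP = 3 lines: 3 * 14 = 42
Total = 15 + 42 = 57 lines.

57


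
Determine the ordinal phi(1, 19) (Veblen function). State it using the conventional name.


phi(1, 19):
phi(1, beta) = epsilon_beta (the beta-th epsilon number).
phi(1, 19) = epsilon_19

epsilon_19


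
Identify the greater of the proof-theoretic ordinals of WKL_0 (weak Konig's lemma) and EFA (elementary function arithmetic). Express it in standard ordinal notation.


Proof-theoretic ordinal of WKL_0 (weak Konig's lemma): omega^omega
Proof-theoretic ordinal of EFA (elementary function arithmetic): omega^3
Comparing: omega^3 < omega^omega.
The larger ordinal is omega^omega (from WKL_0 (weak Konig's lemma)).

omega^omega


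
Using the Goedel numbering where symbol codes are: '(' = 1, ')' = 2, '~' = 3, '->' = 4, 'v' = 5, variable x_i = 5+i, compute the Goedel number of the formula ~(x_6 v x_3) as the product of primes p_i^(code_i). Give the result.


Formula: ~(x_6 v x_3)
Symbol codes: [3, 1, 11, 5, 8, 2]
Primes: [2, 3, 5, 7, 11, 13]
p_1^3 = 2^3 = 8
p_2^1 = 3^1 = 3
p_3^11 = 5^11 = 48828125
p_4^5 = 7^5 = 16807
p_5^8 = 11^8 = 214358881
p_6^2 = 13^2 = 169
Product = 713509361122761328125000

713509361122761328125000


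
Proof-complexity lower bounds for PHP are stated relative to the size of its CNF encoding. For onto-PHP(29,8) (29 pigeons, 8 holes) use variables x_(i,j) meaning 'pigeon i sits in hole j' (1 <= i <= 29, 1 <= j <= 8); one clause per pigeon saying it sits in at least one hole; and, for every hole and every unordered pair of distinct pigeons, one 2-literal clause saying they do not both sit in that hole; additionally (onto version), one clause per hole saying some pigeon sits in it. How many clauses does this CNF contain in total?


onto-PHP(29,8): 29 pigeons, 8 holes, 29*8 = 232 variables.
- pigeon clauses: one per pigeon -> 29 clauses
- hole clauses: 8 holes * C(29,2) = 8 * 406 -> 3248 clauses
- onto clauses: one per hole -> 8 clauses
Total clauses = 29 + 3248 + 8 = 3285

3285


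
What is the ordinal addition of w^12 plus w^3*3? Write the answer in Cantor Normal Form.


Ordinal addition w^12 + w^3*3:
Leading exponent of alpha (12) > leading exponent of beta (3).
Since alpha's term has higher exponent than beta's leading term,
the sum is simply alpha followed by beta.
Result = w^12 + w^3*3

w^12 + w^3*3


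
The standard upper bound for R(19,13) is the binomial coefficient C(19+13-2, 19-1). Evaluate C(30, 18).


R(19,13) <= C(19+13-2, 19-1) = C(30, 18)
C(30, 18) = 30! / (18! * 12!)
= 86493225

86493225


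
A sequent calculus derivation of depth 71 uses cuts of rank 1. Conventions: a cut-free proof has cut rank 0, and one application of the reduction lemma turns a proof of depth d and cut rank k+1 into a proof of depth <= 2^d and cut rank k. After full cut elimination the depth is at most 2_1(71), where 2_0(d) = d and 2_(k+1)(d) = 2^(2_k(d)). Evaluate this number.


Each rank reduction sends depth d to at most 2^d; cut rank r needs r reductions.
2_0(71) = 71
2_1(71) = 2^71 = 2361183241434822606848
Cut-free depth bound = 2361183241434822606848

2361183241434822606848


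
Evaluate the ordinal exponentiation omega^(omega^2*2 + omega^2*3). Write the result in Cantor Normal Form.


omega^(omega^2*2 + omega^2*3):
Both terms of the exponent have the same exponent 2, so they merge: omega^2*2 + omega^2*3 = omega^2*(2+3) = omega^2*5.
omega raised to a CNF ordinal is a single CNF term: Result = omega^(omega^2*5)

omega^(omega^2*5)


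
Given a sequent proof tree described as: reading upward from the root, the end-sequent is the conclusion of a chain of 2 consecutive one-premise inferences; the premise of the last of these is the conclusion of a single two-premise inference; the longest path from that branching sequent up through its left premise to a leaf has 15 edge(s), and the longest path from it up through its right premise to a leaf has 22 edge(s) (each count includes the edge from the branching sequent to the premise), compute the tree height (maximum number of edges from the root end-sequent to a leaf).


Longest path through the left premise: 15 edges (measured from the branching sequent)
Longest path through the right premise: 22 edges
Height of the subtree rooted at the branching sequent: max(15, 22) = 22
The branching sequent sits 2 edges above the root (the chain of one-premise inferences), so height = 22 + 2 = 24

24


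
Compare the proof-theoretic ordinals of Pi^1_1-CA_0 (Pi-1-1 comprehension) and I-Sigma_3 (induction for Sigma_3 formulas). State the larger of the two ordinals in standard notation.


Proof-theoretic ordinal of Pi^1_1-CA_0 (Pi-1-1 comprehension): psi_0(Omega_omega)
Proof-theoretic ordinal of I-Sigma_3 (induction for Sigma_3 formulas): omega^(omega^(omega^omega))
Comparing: omega^(omega^(omega^omega)) < psi_0(Omega_omega).
The larger ordinal is psi_0(Omega_omega) (from Pi^1_1-CA_0 (Pi-1-1 comprehension)).

psi_0(Omega_omega)


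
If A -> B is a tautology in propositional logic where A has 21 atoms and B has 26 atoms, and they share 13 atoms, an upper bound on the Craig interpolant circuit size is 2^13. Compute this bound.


Shared atoms = 13
Craig interpolant size bound = 2^13
= 8192

8192


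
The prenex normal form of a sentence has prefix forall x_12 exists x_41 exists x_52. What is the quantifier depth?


Quantifier prefix has 3 quantifier symbols.
Quantifier depth = 3

3


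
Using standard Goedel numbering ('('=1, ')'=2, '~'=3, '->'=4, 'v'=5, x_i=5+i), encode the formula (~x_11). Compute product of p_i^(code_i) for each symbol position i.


Formula: (~x_11)
Symbol codes: [1, 3, 16, 2]
Primes: [2, 3, 5, 7]
p_1^1 = 2^1 = 2
p_2^3 = 3^3 = 27
p_3^16 = 5^16 = 152587890625
p_4^2 = 7^2 = 49
Product = 403747558593750

403747558593750


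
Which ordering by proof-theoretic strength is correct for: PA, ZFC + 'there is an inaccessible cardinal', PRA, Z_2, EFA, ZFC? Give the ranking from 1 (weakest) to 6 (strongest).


Ordering by consistency strength:
1. EFA
2. PRA
3. PA
4. Z_2
5. ZFC
6. ZFC + 'there is an inaccessible cardinal'


PA=3, ZFC + 'there is an inaccessible cardinal'=6, PRA=2, Z_2=4, EFA=1, ZFC=5


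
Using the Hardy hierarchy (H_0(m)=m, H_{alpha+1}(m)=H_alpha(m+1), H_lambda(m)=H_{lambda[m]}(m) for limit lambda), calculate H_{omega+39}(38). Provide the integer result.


H_{omega+39}(38):
Unwind the 39 successor steps: H_{omega+39}(38) = H_omega(38+39) = H_omega(77).
H_omega(m) = H_m(m) = m + m = 2m.
Result = 2 * 77 = 154

154


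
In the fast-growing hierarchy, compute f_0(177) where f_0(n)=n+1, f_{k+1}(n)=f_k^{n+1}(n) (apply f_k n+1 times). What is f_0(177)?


f_0(177) = 177 + 1 = 178

178


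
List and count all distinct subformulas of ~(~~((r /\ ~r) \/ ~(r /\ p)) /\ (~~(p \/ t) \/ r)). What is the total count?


Formula: ~(~~((r /\ ~r) \/ ~(r /\ p)) /\ (~~(p \/ t) \/ r))
Subformulas found:
  1. r
  2. t
  3. p
  4. ~r
  5. (r /\ p)
  6. (p \/ t)
  7. (r /\ ~r)
  8. ~(p \/ t)
  9. ~(r /\ p)
  10. ~~(p \/ t)
  11. (~~(p \/ t) \/ r)
  12. ((r /\ ~r) \/ ~(r /\ p))
  13. ~((r /\ ~r) \/ ~(r /\ p))
  14. ~~((r /\ ~r) \/ ~(r /\ p))
  15. (~~((r /\ ~r) \/ ~(r /\ p)) /\ (~~(p \/ t) \/ r))
  16. ~(~~((r /\ ~r) \/ ~(r /\ p)) /\ (~~(p \/ t) \/ r))
Total distinct subformulas = 16

16


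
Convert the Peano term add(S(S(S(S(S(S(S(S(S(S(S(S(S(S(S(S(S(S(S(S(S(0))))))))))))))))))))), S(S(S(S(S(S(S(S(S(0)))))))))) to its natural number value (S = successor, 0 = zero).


add(S^21(0), S^9(0)):
S^21(0) = 21
S^9(0) = 9
21 + 9 = 30

30


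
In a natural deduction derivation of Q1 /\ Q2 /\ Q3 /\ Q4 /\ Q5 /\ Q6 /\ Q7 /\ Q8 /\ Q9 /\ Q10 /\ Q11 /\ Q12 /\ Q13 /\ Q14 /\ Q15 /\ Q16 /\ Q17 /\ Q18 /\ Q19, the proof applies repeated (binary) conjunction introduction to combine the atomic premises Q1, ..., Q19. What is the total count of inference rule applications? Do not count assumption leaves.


The target conjunction has 19 conjuncts, i.e. 18 binary /\ connectives.
Each conjunction-intro joins two pieces, so 19 atoms require 19-1 = 18 applications.
Total inference nodes = 18

18


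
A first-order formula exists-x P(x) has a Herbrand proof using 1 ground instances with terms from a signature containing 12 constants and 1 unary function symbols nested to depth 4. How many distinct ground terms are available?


Herbrand terms by depth:
Depth 0: 12 constants
Depth 1: 12 new terms (running total: 24)
Depth 2: 12 new terms (running total: 36)
Depth 3: 12 new terms (running total: 48)
Depth 4: 12 new terms (running total: 60)
Total distinct ground terms = 60

60


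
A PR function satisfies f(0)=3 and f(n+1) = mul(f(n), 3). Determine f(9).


f(0) = 3
f(1) = mul(f(0), 3) = mul(3, 3) = 9
f(2) = mul(f(1), 3) = mul(9, 3) = 27
f(3) = mul(f(2), 3) = mul(27, 3) = 81
f(4) = mul(f(3), 3) = mul(81, 3) = 243
f(5) = mul(f(4), 3) = mul(243, 3) = 729
f(6) = mul(f(5), 3) = mul(729, 3) = 2187
f(7) = mul(f(6), 3) = mul(2187, 3) = 6561
f(8) = mul(f(7), 3) = mul(6561, 3) = 19683
f(9) = mul(f(8), 3) = mul(19683, 3) = 59049


59049


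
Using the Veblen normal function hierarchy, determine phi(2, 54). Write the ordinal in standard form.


phi(2, 54):
phi(2, beta) = zeta_beta (the beta-th zeta number, fixed point of epsilon).
phi(2, 54) = zeta_54

zeta_54


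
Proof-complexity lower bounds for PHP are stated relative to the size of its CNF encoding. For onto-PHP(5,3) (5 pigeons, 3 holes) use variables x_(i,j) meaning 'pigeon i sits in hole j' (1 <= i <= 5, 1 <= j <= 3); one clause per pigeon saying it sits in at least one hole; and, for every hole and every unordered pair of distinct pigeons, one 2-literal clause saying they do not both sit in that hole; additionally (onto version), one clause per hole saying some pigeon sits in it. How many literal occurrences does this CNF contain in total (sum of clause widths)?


onto-PHP(5,3): 5 pigeons, 3 holes, 5*3 = 15 variables.
- pigeon clauses: one per pigeon -> 5 clauses of width 3 -> 15 literals
- hole clauses: 3 holes * C(5,2) = 3 * 10 -> 30 clauses of width 2 -> 60 literals
- onto clauses: one per hole -> 3 clauses of width 5 -> 15 literals
Total literal occurrences = 15 + 60 + 15 = 90

90


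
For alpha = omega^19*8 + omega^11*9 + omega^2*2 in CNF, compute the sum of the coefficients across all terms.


CNF: omega^19*8 + omega^11*9 + omega^2*2
Coefficients: 8 + 9 + 2 = 19

19


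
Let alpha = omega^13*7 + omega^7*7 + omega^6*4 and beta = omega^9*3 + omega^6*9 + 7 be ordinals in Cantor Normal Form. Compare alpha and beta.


Compare term by term from highest exponent:
alpha = omega^13*7 + omega^7*7 + omega^6*4
beta = omega^9*3 + omega^6*9 + 7
Term 1: alpha has omega^13*7, beta has omega^9*3
Term 2: alpha has omega^7*7, beta has omega^6*9
Term 3: alpha has omega^6*4, beta has omega^0*7
Result: alpha > beta

alpha > beta


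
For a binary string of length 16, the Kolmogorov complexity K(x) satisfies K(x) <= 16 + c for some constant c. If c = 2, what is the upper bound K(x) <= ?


K(x) <= |x| + c = 16 + 2 = 18

18


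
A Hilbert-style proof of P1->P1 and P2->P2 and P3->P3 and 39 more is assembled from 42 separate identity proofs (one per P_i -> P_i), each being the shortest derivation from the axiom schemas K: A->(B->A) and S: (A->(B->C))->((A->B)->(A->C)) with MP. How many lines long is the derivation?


The shortest proof of A->A from K and S in the Hilbert calculus has exactly 5 lines:
(1) K instance A->((A->A)->A), (2) S instance, (3) MP on 1,2, (4) K instance A->(A->A), (5) MP on 3,4.
For 42 independent identities: 42 * 5 = 210 lines total.

210


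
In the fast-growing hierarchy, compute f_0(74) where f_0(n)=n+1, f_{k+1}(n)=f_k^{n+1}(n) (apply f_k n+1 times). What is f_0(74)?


f_0(74) = 74 + 1 = 75

75


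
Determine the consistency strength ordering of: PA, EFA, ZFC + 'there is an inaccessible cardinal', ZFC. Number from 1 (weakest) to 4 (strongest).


Ordering by consistency strength:
1. EFA
2. PA
3. ZFC
4. ZFC + 'there is an inaccessible cardinal'


PA=2, EFA=1, ZFC + 'there is an inaccessible cardinal'=4, ZFC=3


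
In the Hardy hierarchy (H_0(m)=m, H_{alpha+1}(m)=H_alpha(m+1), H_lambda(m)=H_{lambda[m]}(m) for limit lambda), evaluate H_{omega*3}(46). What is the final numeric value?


H_{omega*3}(46):
For the Hardy hierarchy, H_{omega*k}(n) = 2^k * n.
2^3 = 8.
8 * 46 = 368

368


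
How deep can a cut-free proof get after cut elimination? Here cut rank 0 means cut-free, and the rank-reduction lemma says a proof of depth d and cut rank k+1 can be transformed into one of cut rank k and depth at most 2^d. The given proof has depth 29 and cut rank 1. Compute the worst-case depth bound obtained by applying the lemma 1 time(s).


Each rank reduction sends depth d to at most 2^d; cut rank r needs r reductions.
2_0(29) = 29
2_1(29) = 2^29 = 536870912
Cut-free depth bound = 536870912

536870912


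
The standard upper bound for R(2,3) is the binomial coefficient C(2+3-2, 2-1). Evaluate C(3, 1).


R(2,3) <= C(2+3-2, 2-1) = C(3, 1)
C(3, 1) = 3! / (1! * 2!)
= 3

3


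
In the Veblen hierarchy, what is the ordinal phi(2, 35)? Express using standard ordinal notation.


phi(2, 35):
phi(2, beta) = zeta_beta (the beta-th zeta number, fixed point of epsilon).
phi(2, 35) = zeta_35

zeta_35


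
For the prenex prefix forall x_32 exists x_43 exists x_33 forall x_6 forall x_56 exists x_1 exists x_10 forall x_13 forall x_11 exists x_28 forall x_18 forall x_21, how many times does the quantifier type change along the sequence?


Walk the prefix and count type changes:
  position 1: forall -> exists <-- alternation
  position 2: exists -> exists
  position 3: exists -> forall <-- alternation
  position 4: forall -> forall
  position 5: forall -> exists <-- alternation
  position 6: exists -> exists
  position 7: exists -> forall <-- alternation
  position 8: forall -> forall
  position 9: forall -> exists <-- alternation
  position 10: exists -> forall <-- alternation
  position 11: forall -> forall
Total alternations = 6

6


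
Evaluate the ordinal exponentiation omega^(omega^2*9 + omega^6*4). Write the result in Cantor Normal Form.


omega^(omega^2*9 + omega^6*4):
In ordinal addition a term is absorbed by a following term of strictly larger exponent: 2 < 6, so omega^2*9 + omega^6*4 = omega^6*4.
omega raised to a CNF ordinal is a single CNF term: Result = omega^(omega^6*4)

omega^(omega^6*4)
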